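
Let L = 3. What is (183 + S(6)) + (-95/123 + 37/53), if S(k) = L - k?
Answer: 1172936/6519 ≈ 179.93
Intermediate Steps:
S(k) = 3 - k
(183 + S(6)) + (-95/123 + 37/53) = (183 + (3 - 1*6)) + (-95/123 + 37/53) = (183 + (3 - 6)) + (-95*1/123 + 37*(1/53)) = (183 - 3) + (-95/123 + 37/53) = 180 - 484/6519 = 1172936/6519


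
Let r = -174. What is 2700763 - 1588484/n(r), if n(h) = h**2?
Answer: 20441678026/7569 ≈ 2.7007e+6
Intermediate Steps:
2700763 - 1588484/n(r) = 2700763 - 1588484/((-174)**2) = 2700763 - 1588484/30276 = 2700763 - 1*397121/7569 = 2700763 - 397121/7569 = 20441678026/7569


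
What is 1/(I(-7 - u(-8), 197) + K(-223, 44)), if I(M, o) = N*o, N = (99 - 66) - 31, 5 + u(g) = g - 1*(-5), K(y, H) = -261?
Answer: 1/133 ≈ 0.0075188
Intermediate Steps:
u(g) = g (u(g) = -5 + (g - 1*(-5)) = -5 + (g + 5) = -5 + (5 + g) = g)
N = 2 (N = 33 - 31 = 2)
I(M, o) = 2*o
1/(I(-7 - u(-8), 197) + K(-223, 44)) = 1/(2*197 - 261) = 1/(394 - 261) = 1/133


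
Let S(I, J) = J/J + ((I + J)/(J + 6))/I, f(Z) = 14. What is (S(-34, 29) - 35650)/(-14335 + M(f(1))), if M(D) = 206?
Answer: 8484461/3362702 ≈ 2.5231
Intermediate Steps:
S(I, J) = 1 + (I + J)/(I*(6 + J)) (S(I, J) = 1 + ((I + J)/(6 + J))/I = 1 + (I + J)/(I*(6 + J)))
(S(-34, 29) - 35650)/(-14335 + M(f(1))) = ((29 + 7*(-34) - 34*29)/((-34)*(6 + 29)) - 35650)/(-14335 + 206) = (-1/34*(29 - 238 - 986)/35 - 35650)/(-14129) = (-1/34*1/35*(-1195) - 35650)*(-1/14129) = (239/238 - 35650)*(-1/14129) = -8484461/238*(-1/14129) = 8484461/3362702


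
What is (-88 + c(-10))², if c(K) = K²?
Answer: 144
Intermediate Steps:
(-88 + c(-10))² = (-88 + (-10)²)² = (-88 + 100)² = 12² = 144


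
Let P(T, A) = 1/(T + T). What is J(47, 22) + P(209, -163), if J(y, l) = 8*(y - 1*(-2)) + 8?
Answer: 167201/418 ≈ 400.00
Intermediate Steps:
P(T, A) = 1/(2*T)
J(y, l) = 24 + 8*y (J(y, l) = 8*(y + 2) + 8 = 8*(2 + y) + 8 = (16 + 8*y) + 8 = 24 + 8*y)
J(47, 22) + P(209, -163) = (24 + 8*47) + (½)/209 = (24 + 376) + (½)*(1/209) = 400 + 1/418 = 167201/418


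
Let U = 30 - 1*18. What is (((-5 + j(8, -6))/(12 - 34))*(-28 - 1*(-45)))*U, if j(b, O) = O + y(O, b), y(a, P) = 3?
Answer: 816/11 ≈ 74.182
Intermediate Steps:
U = 12 (U = 30 - 18 = 12)
j(b, O) = 3 + O (j(b, O) = O + 3 = 3 + O)
(((-5 + j(8, -6))/(12 - 34))*(-28 - 1*(-45)))*U = (((-5 + (3 - 6))/(12 - 34))*(-28 - 1*(-45)))*12 = (((-5 - 3)/(-22))*(-28 + 45))*12 = (-8*(-1/22)*17)*12 = ((4/11)*17)*12 = (68/11)*12 = 816/11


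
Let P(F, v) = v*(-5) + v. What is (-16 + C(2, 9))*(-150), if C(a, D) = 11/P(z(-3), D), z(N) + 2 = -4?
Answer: 14675/6 ≈ 2445.8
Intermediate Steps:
z(N) = -6 (z(N) = -2 - 4 = -6)
P(F, v) = -4*v (P(F, v) = -5*v + v = -4*v)
C(a, D) = -11/(4*D) (C(a, D) = 11/((-4*D)) = 11*(-1/(4*D)) = -11/(4*D))
(-16 + C(2, 9))*(-150) = (-16 - 11/4/9)*(-150) = (-16 - 11/4*⅑)*(-150) = (-16 - 11/36)*(-150) = -587/36*(-150) = 14675/6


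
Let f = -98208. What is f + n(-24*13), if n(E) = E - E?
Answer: -98208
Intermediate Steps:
n(E) = 0
f + n(-24*13) = -98208 + 0 = -98208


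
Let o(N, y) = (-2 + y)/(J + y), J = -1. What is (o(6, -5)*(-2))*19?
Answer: -133/3 ≈ -44.333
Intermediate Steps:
o(N, y) = (-2 + y)/(-1 + y)
(o(6, -5)*(-2))*19 = (((-2 - 5)/(-1 - 5))*(-2))*19 = ((-7/(-6))*(-2))*19 = (-⅙*(-7)*(-2))*19 = ((7/6)*(-2))*19 = -7/3*19 = -133/3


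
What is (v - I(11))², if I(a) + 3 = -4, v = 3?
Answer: 100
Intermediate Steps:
I(a) = -7 (I(a) = -3 - 4 = -7)
(v - I(11))² = (3 - 1*(-7))² = (3 + 7)² = 10² = 100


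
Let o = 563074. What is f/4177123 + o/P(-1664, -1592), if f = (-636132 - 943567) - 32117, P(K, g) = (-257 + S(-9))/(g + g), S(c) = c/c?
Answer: 234026908037621/33416984 ≈ 7.0032e+6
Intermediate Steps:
S(c) = 1
P(K, g) = -128/g (P(K, g) = (-257 + 1)/(g + g) = -256*1/(2*g) = -128/g)
f = -1611816 (f = -1579699 - 32117 = -1611816)
f/4177123 + o/P(-1664, -1592) = -1611816/4177123 + 563074/((-128/(-1592))) = -1611816*1/4177123 + 563074/((-128*(-1/1592))) = -1611816/4177123 + 563074/(16/199) = -1611816/4177123 + 563074*(199/16) = -1611816/4177123 + 56025863/8 = 234026908037621/33416984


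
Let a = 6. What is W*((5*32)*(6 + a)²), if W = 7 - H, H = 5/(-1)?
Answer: 276480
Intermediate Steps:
H = -5 (H = 5*(-1) = -5)
W = 12 (W = 7 - 1*(-5) = 7 + 5 = 12)
W*((5*32)*(6 + a)²) = 12*((5*32)*(6 + 6)²) = 12*(160*12²) = 12*(160*144) = 12*23040 = 276480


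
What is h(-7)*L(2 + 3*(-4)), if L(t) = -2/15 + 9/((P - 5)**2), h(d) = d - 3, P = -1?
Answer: -7/6 ≈ -1.1667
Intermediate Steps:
h(d) = -3 + d
L(t) = 7/60 (L(t) = -2/15 + 9/((-1 - 5)**2) = -2*1/15 + 9/((-6)**2) = -2/15 + 9/36 = -2/15 + 9*(1/36) = -2/15 + 1/4 = 7/60)
h(-7)*L(2 + 3*(-4)) = (-3 - 7)*(7/60) = -10*7/60 = -7/6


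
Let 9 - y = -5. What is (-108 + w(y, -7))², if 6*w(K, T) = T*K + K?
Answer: 14884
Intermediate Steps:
y = 14 (y = 9 - 1*(-5) = 9 + 5 = 14)
w(K, T) = K/6 + K*T/6 (w(K, T) = (T*K + K)/6 = (K*T + K)/6 = (K + K*T)/6 = K/6 + K*T/6)
(-108 + w(y, -7))² = (-108 + (⅙)*14*(1 - 7))² = (-108 + (⅙)*14*(-6))² = (-108 - 14)² = (-122)² = 14884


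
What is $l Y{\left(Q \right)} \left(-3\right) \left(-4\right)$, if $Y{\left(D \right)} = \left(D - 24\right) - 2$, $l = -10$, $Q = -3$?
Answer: $3480$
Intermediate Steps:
$Y{\left(D \right)} = -26 + D$ ($Y{\left(D \right)} = \left(D - 24\right) - 2 = \left(-24 + D\right) - 2 = -26 + D$)
$l Y{\left(Q \right)} \left(-3\right) \left(-4\right) = - 10 \left(-26 - 3\right) \left(-3\right) \left(-4\right) = - 10 \left(\left(-29\right) \left(-3\right)\right) \left(-4\right) = \left(-10\right) 87 \left(-4\right) = \left(-870\right) \left(-4\right) = 3480$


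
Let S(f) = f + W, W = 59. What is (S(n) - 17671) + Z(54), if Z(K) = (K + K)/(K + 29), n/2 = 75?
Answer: -1449238/83 ≈ -17461.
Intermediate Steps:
n = 150 (n = 2*75 = 150)
S(f) = 59 + f (S(f) = f + 59 = 59 + f)
Z(K) = 2*K/(29 + K) (Z(K) = (2*K)/(29 + K) = 2*K/(29 + K))
(S(n) - 17671) + Z(54) = ((59 + 150) - 17671) + 2*54/(29 + 54) = (209 - 17671) + 2*54/83 = -17462 + 2*54*(1/83) = -17462 + 108/83 = -1449238/83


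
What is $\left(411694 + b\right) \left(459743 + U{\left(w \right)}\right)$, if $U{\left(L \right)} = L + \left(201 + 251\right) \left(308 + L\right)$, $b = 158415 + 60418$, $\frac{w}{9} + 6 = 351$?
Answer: $1264537031148$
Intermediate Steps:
$w = 3105$ ($w = -54 + 9 \cdot 351 = -54 + 3159 = 3105$)
$b = 218833$
$U{\left(L \right)} = 139216 + 453 L$ ($U{\left(L \right)} = L + 452 \left(308 + L\right) = L + \left(139216 + 452 L\right) = 139216 + 453 L$)
$\left(411694 + b\right) \left(459743 + U{\left(w \right)}\right) = \left(411694 + 218833\right) \left(459743 + \left(139216 + 453 \cdot 3105\right)\right) = 630527 \left(459743 + \left(139216 + 1406565\right)\right) = 630527 \left(459743 + 1545781\right) = 630527 \cdot 2005524 = 1264537031148$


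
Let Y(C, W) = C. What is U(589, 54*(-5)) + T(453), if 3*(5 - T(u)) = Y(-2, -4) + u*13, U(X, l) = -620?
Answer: -7732/3 ≈ -2577.3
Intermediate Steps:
T(u) = 17/3 - 13*u/3 (T(u) = 5 - (-2 + u*13)/3 = 5 - (-2 + 13*u)/3 = 5 + (⅔ - 13*u/3) = 17/3 - 13*u/3)
U(589, 54*(-5)) + T(453) = -620 + (17/3 - 13/3*453) = -620 + (17/3 - 1963) = -620 - 5872/3 = -7732/3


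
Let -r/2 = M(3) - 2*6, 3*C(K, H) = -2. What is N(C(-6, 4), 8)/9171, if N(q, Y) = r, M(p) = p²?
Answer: 2/3057 ≈ 0.00065424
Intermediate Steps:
C(K, H) = -⅔ (C(K, H) = (⅓)*(-2) = -⅔)
r = 6 (r = -2*(3² - 2*6) = -2*(9 - 12) = -2*(-3) = 6)
N(q, Y) = 6
N(C(-6, 4), 8)/9171 = 6/9171 = 6*(1/9171) = 2/3057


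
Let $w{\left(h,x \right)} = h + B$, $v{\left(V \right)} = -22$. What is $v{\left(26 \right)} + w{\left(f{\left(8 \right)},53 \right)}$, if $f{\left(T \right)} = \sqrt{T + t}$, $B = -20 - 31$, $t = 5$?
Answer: $-73 + \sqrt{13} \approx -69.394$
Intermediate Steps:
$B = -51$ ($B = -20 - 31 = -51$)
$f{\left(T \right)} = \sqrt{5 + T}$ ($f{\left(T \right)} = \sqrt{T + 5} = \sqrt{5 + T}$)
$w{\left(h,x \right)} = -51 + h$ ($w{\left(h,x \right)} = h - 51 = -51 + h$)
$v{\left(26 \right)} + w{\left(f{\left(8 \right)},53 \right)} = -22 - \left(51 - \sqrt{5 + 8}\right) = -22 - \left(51 - \sqrt{13}\right) = -73 + \sqrt{13}$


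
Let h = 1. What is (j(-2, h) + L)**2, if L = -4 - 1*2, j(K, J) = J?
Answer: 25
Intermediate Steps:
L = -6 (L = -4 - 2 = -6)
(j(-2, h) + L)**2 = (1 - 6)**2 = (-5)**2 = 25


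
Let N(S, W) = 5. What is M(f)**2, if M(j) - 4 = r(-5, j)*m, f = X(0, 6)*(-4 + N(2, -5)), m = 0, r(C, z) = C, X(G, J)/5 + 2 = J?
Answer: 16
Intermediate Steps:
X(G, J) = -10 + 5*J
f = 20 (f = (-10 + 5*6)*(-4 + 5) = (-10 + 30)*1 = 20*1 = 20)
M(j) = 4 (M(j) = 4 - 5*0 = 4 + 0 = 4)
M(f)**2 = 4**2 = 16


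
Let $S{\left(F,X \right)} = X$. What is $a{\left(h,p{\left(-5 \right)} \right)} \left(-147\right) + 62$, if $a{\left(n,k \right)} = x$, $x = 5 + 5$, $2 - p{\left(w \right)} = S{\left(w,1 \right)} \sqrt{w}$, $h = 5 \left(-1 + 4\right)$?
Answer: $-1408$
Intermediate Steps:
$h = 15$ ($h = 5 \cdot 3 = 15$)
$p{\left(w \right)} = 2 - \sqrt{w}$ ($p{\left(w \right)} = 2 - 1 \sqrt{w} = 2 - \sqrt{w}$)
$x = 10$
$a{\left(n,k \right)} = 10$
$a{\left(h,p{\left(-5 \right)} \right)} \left(-147\right) + 62 = 10 \left(-147\right) + 62 = -1470 + 62 = -1408$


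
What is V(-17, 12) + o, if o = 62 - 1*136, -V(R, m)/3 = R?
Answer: -23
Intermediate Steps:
V(R, m) = -3*R
o = -74 (o = 62 - 136 = -74)
V(-17, 12) + o = -3*(-17) - 74 = 51 - 74 = -23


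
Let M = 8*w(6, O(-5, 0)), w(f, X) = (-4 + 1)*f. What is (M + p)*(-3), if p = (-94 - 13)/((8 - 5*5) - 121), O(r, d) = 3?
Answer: 19765/46 ≈ 429.67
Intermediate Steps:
p = 107/138 (p = -107/((8 - 25) - 121) = -107/(-17 - 121) = -107/(-138) = -107*(-1/138) = 107/138 ≈ 0.77536)
w(f, X) = -3*f
M = -144 (M = 8*(-3*6) = 8*(-18) = -144)
(M + p)*(-3) = (-144 + 107/138)*(-3) = -19765/138*(-3) = 19765/46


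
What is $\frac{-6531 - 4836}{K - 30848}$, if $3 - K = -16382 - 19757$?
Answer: $- \frac{11367}{5294} \approx -2.1471$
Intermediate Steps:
$K = 36142$ ($K = 3 - \left(-16382 - 19757\right) = 3 - -36139 = 3 + 36139 = 36142$)
$\frac{-6531 - 4836}{K - 30848} = \frac{-6531 - 4836}{36142 - 30848} = - \frac{11367}{5294}$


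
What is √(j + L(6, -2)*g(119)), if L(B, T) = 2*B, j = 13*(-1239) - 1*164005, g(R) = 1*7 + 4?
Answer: 2*I*√44995 ≈ 424.24*I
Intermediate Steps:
g(R) = 11 (g(R) = 7 + 4 = 11)
j = -180112 (j = -16107 - 164005 = -180112)
√(j + L(6, -2)*g(119)) = √(-180112 + (2*6)*11) = √(-180112 + 12*11) = √(-180112 + 132) = √(-179980) = 2*I*√44995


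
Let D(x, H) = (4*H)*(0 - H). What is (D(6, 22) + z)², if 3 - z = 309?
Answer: 5026564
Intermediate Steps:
z = -306 (z = 3 - 1*309 = 3 - 309 = -306)
D(x, H) = -4*H² (D(x, H) = (4*H)*(-H) = -4*H²)
(D(6, 22) + z)² = (-4*22² - 306)² = (-4*484 - 306)² = (-1936 - 306)² = (-2242)² = 5026564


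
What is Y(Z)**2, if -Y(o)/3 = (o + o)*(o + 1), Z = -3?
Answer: 1296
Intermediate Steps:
Y(o) = -6*o*(1 + o) (Y(o) = -3*(o + o)*(o + 1) = -3*2*o*(1 + o) = -6*o*(1 + o))
Y(Z)**2 = (-6*(-3)*(1 - 3))**2 = (-6*(-3)*(-2))**2 = (-36)**2 = 1296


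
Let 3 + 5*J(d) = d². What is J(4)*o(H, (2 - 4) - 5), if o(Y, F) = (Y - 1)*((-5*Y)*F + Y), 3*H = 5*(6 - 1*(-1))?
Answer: 11648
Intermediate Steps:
H = 35/3 (H = (5*(6 - 1*(-1)))/3 = (5*(6 + 1))/3 = (5*7)/3 = (⅓)*35 = 35/3 ≈ 11.667)
o(Y, F) = (-1 + Y)*(Y - 5*F*Y) (o(Y, F) = (-1 + Y)*(-5*F*Y + Y) = (-1 + Y)*(Y - 5*F*Y))
J(d) = -⅗ + d²/5
J(4)*o(H, (2 - 4) - 5) = (-⅗ + (⅕)*4²)*(35*(-1 + 35/3 + 5*((2 - 4) - 5) - 5*((2 - 4) - 5)*35/3)/3) = (-⅗ + (⅕)*16)*(35*(-1 + 35/3 + 5*(-2 - 5) - 5*(-2 - 5)*35/3)/3) = (-⅗ + 16/5)*(35*(-1 + 35/3 + 5*(-7) - 5*(-7)*35/3)/3) = 13*(35*(-1 + 35/3 - 35 + 1225/3)/3)/5 = 13*((35/3)*384)/5 = (13/5)*4480 = 11648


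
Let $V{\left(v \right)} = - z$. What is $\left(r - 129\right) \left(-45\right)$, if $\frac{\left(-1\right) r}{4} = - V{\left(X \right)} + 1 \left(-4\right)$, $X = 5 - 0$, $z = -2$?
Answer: $4725$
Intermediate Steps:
$X = 5$ ($X = 5 + 0 = 5$)
$V{\left(v \right)} = 2$ ($V{\left(v \right)} = \left(-1\right) \left(-2\right) = 2$)
$r = 24$ ($r = - 4 \left(\left(-1\right) 2 + 1 \left(-4\right)\right) = - 4 \left(-2 - 4\right) = \left(-4\right) \left(-6\right) = 24$)
$\left(r - 129\right) \left(-45\right) = \left(24 - 129\right) \left(-45\right) = \left(-105\right) \left(-45\right) = 4725$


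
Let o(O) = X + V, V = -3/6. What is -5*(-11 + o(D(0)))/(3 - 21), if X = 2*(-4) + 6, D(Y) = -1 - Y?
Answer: -15/4 ≈ -3.7500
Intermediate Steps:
V = -½ (V = -3*⅙ = -½ ≈ -0.50000)
X = -2 (X = -8 + 6 = -2)
o(O) = -5/2 (o(O) = -2 - ½ = -5/2)
-5*(-11 + o(D(0)))/(3 - 21) = -5*(-11 - 5/2)/(3 - 21) = -(-135)/(2*(-18)) = -(-135)*(-1)/(2*18) = -5*¾ = -15/4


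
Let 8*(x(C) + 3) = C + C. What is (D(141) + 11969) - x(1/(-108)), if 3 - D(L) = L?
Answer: 5112289/432 ≈ 11834.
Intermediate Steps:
D(L) = 3 - L
x(C) = -3 + C/4 (x(C) = -3 + (C + C)/8 = -3 + (2*C)/8 = -3 + C/4)
(D(141) + 11969) - x(1/(-108)) = ((3 - 1*141) + 11969) - (-3 + (1/4)/(-108)) = ((3 - 141) + 11969) - (-3 + (1/4)*(-1/108)) = (-138 + 11969) - (-3 - 1/432) = 11831 - 1*(-1297/432) = 11831 + 1297/432 = 5112289/432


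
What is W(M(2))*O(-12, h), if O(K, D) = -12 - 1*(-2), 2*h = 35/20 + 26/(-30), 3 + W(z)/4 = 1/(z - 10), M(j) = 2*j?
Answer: 380/3 ≈ 126.67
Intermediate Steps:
W(z) = -12 + 4/(-10 + z) (W(z) = -12 + 4/(z - 10) = -12 + 4/(-10 + z))
h = 53/120 (h = (35/20 + 26/(-30))/2 = (35*(1/20) + 26*(-1/30))/2 = (7/4 - 13/15)/2 = (1/2)*(53/60) = 53/120 ≈ 0.44167)
O(K, D) = -10 (O(K, D) = -12 + 2 = -10)
W(M(2))*O(-12, h) = (4*(31 - 6*2)/(-10 + 2*2))*(-10) = (4*(31 - 3*4)/(-10 + 4))*(-10) = (4*(31 - 12)/(-6))*(-10) = (4*(-1/6)*19)*(-10) = -38/3*(-10) = 380/3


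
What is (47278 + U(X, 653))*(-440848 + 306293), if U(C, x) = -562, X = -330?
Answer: -6285871380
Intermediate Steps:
(47278 + U(X, 653))*(-440848 + 306293) = (47278 - 562)*(-440848 + 306293) = 46716*(-134555) = -6285871380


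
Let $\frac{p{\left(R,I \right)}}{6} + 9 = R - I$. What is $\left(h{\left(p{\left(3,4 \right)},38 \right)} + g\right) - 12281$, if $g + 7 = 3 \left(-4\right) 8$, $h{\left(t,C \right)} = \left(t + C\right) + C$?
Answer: $-12368$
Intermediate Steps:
$p{\left(R,I \right)} = -54 - 6 I + 6 R$ ($p{\left(R,I \right)} = -54 + 6 \left(R - I\right) = -54 - \left(- 6 R + 6 I\right) = -54 - 6 I + 6 R$)
$h{\left(t,C \right)} = t + 2 C$ ($h{\left(t,C \right)} = \left(C + t\right) + C = t + 2 C$)
$g = -103$ ($g = -7 + 3 \left(-4\right) 8 = -7 - 96 = -103$)
$\left(h{\left(p{\left(3,4 \right)},38 \right)} + g\right) - 12281 = \left(\left(\left(-54 - 24 + 6 \cdot 3\right) + 2 \cdot 38\right) - 103\right) - 12281 = \left(\left(\left(-54 - 24 + 18\right) + 76\right) - 103\right) - 12281 = \left(\left(-60 + 76\right) - 103\right) - 12281 = \left(16 - 103\right) - 12281 = -87 - 12281 = -12368$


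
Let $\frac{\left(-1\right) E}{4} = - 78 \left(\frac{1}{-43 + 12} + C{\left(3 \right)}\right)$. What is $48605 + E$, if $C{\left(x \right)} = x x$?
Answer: $\frac{1593491}{31} \approx 51403.0$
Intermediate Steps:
$C{\left(x \right)} = x^{2}$
$E = \frac{86736}{31}$ ($E = - 4 \left(- 78 \left(\frac{1}{-43 + 12} + 3^{2}\right)\right) = - 4 \left(- 78 \left(\frac{1}{-31} + 9\right)\right) = - 4 \left(- 78 \left(- \frac{1}{31} + 9\right)\right) = - 4 \left(\left(-78\right) \frac{278}{31}\right) = \left(-4\right) \left(- \frac{21684}{31}\right) = \frac{86736}{31} \approx 2797.9$)
$48605 + E = 48605 + \frac{86736}{31} = \frac{1593491}{31}$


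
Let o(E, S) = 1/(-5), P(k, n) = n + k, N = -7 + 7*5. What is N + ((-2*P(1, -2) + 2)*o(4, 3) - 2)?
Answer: 126/5 ≈ 25.200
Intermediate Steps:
N = 28 (N = -7 + 35 = 28)
P(k, n) = k + n
o(E, S) = -1/5
N + ((-2*P(1, -2) + 2)*o(4, 3) - 2) = 28 + ((-2*(1 - 2) + 2)*(-1/5) - 2) = 28 + ((-2*(-1) + 2)*(-1/5) - 2) = 28 + ((2 + 2)*(-1/5) - 2) = 28 + (4*(-1/5) - 2) = 28 + (-4/5 - 2) = 28 - 14/5 = 126/5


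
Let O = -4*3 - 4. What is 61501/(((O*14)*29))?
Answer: -61501/6496 ≈ -9.4675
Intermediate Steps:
O = -16 (O = -12 - 4 = -16)
61501/(((O*14)*29)) = 61501/((-16*14*29)) = 61501/((-224*29)) = 61501/(-6496) = 61501*(-1/6496) = -61501/6496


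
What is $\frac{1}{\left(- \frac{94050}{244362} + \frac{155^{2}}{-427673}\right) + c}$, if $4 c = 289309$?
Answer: $\frac{69671353084}{5039106643382939} \approx 1.3826 \cdot 10^{-5}$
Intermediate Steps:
$c = \frac{289309}{4}$ ($c = \frac{1}{4} \cdot 289309 = \frac{289309}{4} \approx 72327.0$)
$\frac{1}{\left(- \frac{94050}{244362} + \frac{155^{2}}{-427673}\right) + c} = \frac{1}{\left(- \frac{94050}{244362} + \frac{155^{2}}{-427673}\right) + \frac{289309}{4}} = \frac{1}{\left(\left(-94050\right) \frac{1}{244362} + 24025 \left(- \frac{1}{427673}\right)\right) + \frac{289309}{4}} = \frac{1}{\left(- \frac{15675}{40727} - \frac{24025}{427673}\right) + \frac{289309}{4}} = \frac{1}{- \frac{7682240450}{17417838271} + \frac{289309}{4}} = \frac{1}{\frac{5039106643382939}{69671353084}} = \frac{69671353084}{5039106643382939}$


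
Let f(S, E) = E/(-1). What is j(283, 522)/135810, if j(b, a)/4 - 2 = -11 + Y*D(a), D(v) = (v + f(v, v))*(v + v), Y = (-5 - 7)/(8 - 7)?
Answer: -2/7545 ≈ -0.00026508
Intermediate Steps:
f(S, E) = -E (f(S, E) = E*(-1) = -E)
Y = -12 (Y = -12/1 = -12*1 = -12)
D(v) = 0 (D(v) = (v - v)*(v + v) = 0*(2*v) = 0)
j(b, a) = -36 (j(b, a) = 8 + 4*(-11 - 12*0) = 8 + 4*(-11 + 0) = 8 + 4*(-11) = 8 - 44 = -36)
j(283, 522)/135810 = -36/135810 = -36*1/135810 = -2/7545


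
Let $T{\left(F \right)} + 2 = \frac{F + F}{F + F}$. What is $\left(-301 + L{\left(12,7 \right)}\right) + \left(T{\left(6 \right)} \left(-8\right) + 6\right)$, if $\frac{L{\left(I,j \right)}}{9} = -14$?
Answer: $-413$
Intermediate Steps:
$T{\left(F \right)} = -1$ ($T{\left(F \right)} = -2 + \frac{F + F}{F + F} = -2 + \frac{2 F}{2 F} = -2 + 2 F \frac{1}{2 F} = -2 + 1 = -1$)
$L{\left(I,j \right)} = -126$ ($L{\left(I,j \right)} = 9 \left(-14\right) = -126$)
$\left(-301 + L{\left(12,7 \right)}\right) + \left(T{\left(6 \right)} \left(-8\right) + 6\right) = \left(-301 - 126\right) + \left(\left(-1\right) \left(-8\right) + 6\right) = -427 + \left(8 + 6\right) = -427 + 14 = -413$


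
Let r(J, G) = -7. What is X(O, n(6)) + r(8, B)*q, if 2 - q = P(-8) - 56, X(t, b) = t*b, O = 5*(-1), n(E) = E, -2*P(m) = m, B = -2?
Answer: -408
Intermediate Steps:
P(m) = -m/2
O = -5
X(t, b) = b*t
q = 54 (q = 2 - (-½*(-8) - 56) = 2 - (4 - 56) = 2 - 1*(-52) = 2 + 52 = 54)
X(O, n(6)) + r(8, B)*q = 6*(-5) - 7*54 = -30 - 378 = -408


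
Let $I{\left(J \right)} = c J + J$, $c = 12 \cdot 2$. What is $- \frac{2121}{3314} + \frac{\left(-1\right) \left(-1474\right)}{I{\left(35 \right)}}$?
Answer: $\frac{3028961}{2899750} \approx 1.0446$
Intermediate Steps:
$c = 24$
$I{\left(J \right)} = 25 J$ ($I{\left(J \right)} = 24 J + J = 25 J$)
$- \frac{2121}{3314} + \frac{\left(-1\right) \left(-1474\right)}{I{\left(35 \right)}} = - \frac{2121}{3314} + \frac{\left(-1\right) \left(-1474\right)}{25 \cdot 35} = \left(-2121\right) \frac{1}{3314} + \frac{1474}{875} = - \frac{2121}{3314} + 1474 \cdot \frac{1}{875} = - \frac{2121}{3314} + \frac{1474}{875} = \frac{3028961}{2899750}$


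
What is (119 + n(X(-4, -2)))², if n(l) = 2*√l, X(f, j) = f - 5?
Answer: 14125 + 1428*I ≈ 14125.0 + 1428.0*I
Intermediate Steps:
X(f, j) = -5 + f
(119 + n(X(-4, -2)))² = (119 + 2*√(-5 - 4))² = (119 + 2*√(-9))² = (119 + 2*(3*I))² = (119 + 6*I)²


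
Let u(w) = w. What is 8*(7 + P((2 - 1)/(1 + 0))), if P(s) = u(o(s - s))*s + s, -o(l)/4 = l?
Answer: 64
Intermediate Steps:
o(l) = -4*l
P(s) = s (P(s) = (-4*(s - s))*s + s = (-4*0)*s + s = 0*s + s = 0 + s = s)
8*(7 + P((2 - 1)/(1 + 0))) = 8*(7 + (2 - 1)/(1 + 0)) = 8*(7 + 1/1) = 8*(7 + 1*1) = 8*(7 + 1) = 8*8 = 64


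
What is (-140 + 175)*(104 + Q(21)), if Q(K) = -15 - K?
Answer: 2380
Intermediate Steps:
(-140 + 175)*(104 + Q(21)) = (-140 + 175)*(104 + (-15 - 1*21)) = 35*(104 + (-15 - 21)) = 35*(104 - 36) = 35*68 = 2380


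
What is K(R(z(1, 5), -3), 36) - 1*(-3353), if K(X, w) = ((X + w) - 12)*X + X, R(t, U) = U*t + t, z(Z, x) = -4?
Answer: 3617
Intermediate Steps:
R(t, U) = t + U*t
K(X, w) = X + X*(-12 + X + w) (K(X, w) = (-12 + X + w)*X + X = X*(-12 + X + w) + X = X + X*(-12 + X + w))
K(R(z(1, 5), -3), 36) - 1*(-3353) = (-4*(1 - 3))*(-11 - 4*(1 - 3) + 36) - 1*(-3353) = (-4*(-2))*(-11 - 4*(-2) + 36) + 3353 = 8*(-11 + 8 + 36) + 3353 = 8*33 + 3353 = 264 + 3353 = 3617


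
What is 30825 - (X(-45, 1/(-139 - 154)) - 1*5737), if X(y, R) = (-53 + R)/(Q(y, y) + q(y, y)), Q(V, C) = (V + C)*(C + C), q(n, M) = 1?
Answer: 86783322796/2373593 ≈ 36562.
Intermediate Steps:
Q(V, C) = 2*C*(C + V) (Q(V, C) = (C + V)*(2*C) = 2*C*(C + V))
X(y, R) = (-53 + R)/(1 + 4*y²) (X(y, R) = (-53 + R)/(2*y*(y + y) + 1) = (-53 + R)/(2*y*(2*y) + 1) = (-53 + R)/(4*y² + 1) = (-53 + R)/(1 + 4*y²))
30825 - (X(-45, 1/(-139 - 154)) - 1*5737) = 30825 - ((-53 + 1/(-139 - 154))/(1 + 4*(-45)²) - 1*5737) = 30825 - ((-53 + 1/(-293))/(1 + 4*2025) - 5737) = 30825 - ((-53 - 1/293)/(1 + 8100) - 5737) = 30825 - (-15530/293/8101 - 5737) = 30825 - ((1/8101)*(-15530/293) - 5737) = 30825 - (-15530/2373593 - 5737) = 30825 - 1*(-13617318571/2373593) = 30825 + 13617318571/2373593 = 86783322796/2373593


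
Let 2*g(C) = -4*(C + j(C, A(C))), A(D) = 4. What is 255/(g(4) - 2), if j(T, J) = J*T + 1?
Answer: -255/44 ≈ -5.7955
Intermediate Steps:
j(T, J) = 1 + J*T
g(C) = -2 - 10*C (g(C) = (-4*(C + (1 + 4*C)))/2 = (-4*(1 + 5*C))/2 = (-4 - 20*C)/2 = -2 - 10*C)
255/(g(4) - 2) = 255/((-2 - 10*4) - 2) = 255/((-2 - 40) - 2) = 255/(-42 - 2) = 255/(-44) = -1/44*255 = -255/44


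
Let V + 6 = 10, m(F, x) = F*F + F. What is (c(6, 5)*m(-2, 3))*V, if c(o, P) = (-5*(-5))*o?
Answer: 1200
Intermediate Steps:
m(F, x) = F + F² (m(F, x) = F² + F = F + F²)
V = 4 (V = -6 + 10 = 4)
c(o, P) = 25*o
(c(6, 5)*m(-2, 3))*V = ((25*6)*(-2*(1 - 2)))*4 = (150*(-2*(-1)))*4 = (150*2)*4 = 300*4 = 1200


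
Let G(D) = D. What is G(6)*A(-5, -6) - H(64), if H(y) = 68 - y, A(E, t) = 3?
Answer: 14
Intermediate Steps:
G(6)*A(-5, -6) - H(64) = 6*3 - (68 - 1*64) = 18 - (68 - 64) = 18 - 1*4 = 18 - 4 = 14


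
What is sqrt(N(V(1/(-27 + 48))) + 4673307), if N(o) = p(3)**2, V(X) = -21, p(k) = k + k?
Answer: 31*sqrt(4863) ≈ 2161.8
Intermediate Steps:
p(k) = 2*k
N(o) = 36 (N(o) = (2*3)**2 = 6**2 = 36)
sqrt(N(V(1/(-27 + 48))) + 4673307) = sqrt(36 + 4673307) = sqrt(4673343) = 31*sqrt(4863)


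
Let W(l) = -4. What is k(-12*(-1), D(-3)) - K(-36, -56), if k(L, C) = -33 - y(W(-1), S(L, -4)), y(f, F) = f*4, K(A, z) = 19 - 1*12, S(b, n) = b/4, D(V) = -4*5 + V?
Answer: -24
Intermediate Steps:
D(V) = -20 + V
S(b, n) = b/4 (S(b, n) = b*(¼) = b/4)
K(A, z) = 7 (K(A, z) = 19 - 12 = 7)
y(f, F) = 4*f
k(L, C) = -17 (k(L, C) = -33 - 4*(-4) = -33 - 1*(-16) = -33 + 16 = -17)
k(-12*(-1), D(-3)) - K(-36, -56) = -17 - 1*7 = -17 - 7 = -24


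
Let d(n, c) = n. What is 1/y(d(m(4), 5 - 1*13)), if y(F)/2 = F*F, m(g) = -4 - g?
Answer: 1/128 ≈ 0.0078125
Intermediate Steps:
y(F) = 2*F² (y(F) = 2*(F*F) = 2*F²)
1/y(d(m(4), 5 - 1*13)) = 1/(2*(-4 - 1*4)²) = 1/(2*(-4 - 4)²) = 1/(2*(-8)²) = 1/(2*64) = 1/128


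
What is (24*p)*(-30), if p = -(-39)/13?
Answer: -2160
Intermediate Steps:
p = 3 (p = -(-39)/13 = -1*(-3) = 3)
(24*p)*(-30) = (24*3)*(-30) = 72*(-30) = -2160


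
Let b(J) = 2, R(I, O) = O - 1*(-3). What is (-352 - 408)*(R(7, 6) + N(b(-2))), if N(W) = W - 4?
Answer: -5320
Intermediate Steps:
R(I, O) = 3 + O (R(I, O) = O + 3 = 3 + O)
N(W) = -4 + W
(-352 - 408)*(R(7, 6) + N(b(-2))) = (-352 - 408)*((3 + 6) + (-4 + 2)) = -760*(9 - 2) = -760*7 = -5320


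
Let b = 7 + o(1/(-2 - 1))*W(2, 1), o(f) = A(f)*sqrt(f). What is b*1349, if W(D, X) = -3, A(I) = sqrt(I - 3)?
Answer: 9443 + 1349*sqrt(10) ≈ 13709.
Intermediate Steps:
A(I) = sqrt(-3 + I)
o(f) = sqrt(f)*sqrt(-3 + f) (o(f) = sqrt(-3 + f)*sqrt(f) = sqrt(f)*sqrt(-3 + f))
b = 7 + sqrt(10) (b = 7 + (sqrt(1/(-2 - 1))*sqrt(-3 + 1/(-2 - 1)))*(-3) = 7 + (sqrt(1/(-3))*sqrt(-3 + 1/(-3)))*(-3) = 7 + (sqrt(-1/3)*sqrt(-3 - 1/3))*(-3) = 7 + ((I*sqrt(3)/3)*sqrt(-10/3))*(-3) = 7 + ((I*sqrt(3)/3)*(I*sqrt(30)/3))*(-3) = 7 - sqrt(10)/3*(-3) = 7 + sqrt(10) ≈ 10.162)
b*1349 = (7 + sqrt(10))*1349 = 9443 + 1349*sqrt(10)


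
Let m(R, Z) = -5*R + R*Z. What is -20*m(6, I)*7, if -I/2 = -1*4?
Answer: -2520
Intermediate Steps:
I = 8 (I = -(-2)*4 = -2*(-4) = 8)
-20*m(6, I)*7 = -120*(-5 + 8)*7 = -120*3*7 = -20*18*7 = -360*7 = -2520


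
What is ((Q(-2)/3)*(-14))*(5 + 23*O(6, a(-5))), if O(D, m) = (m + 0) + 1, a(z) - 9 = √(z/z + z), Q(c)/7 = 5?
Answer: -115150/3 - 22540*I/3 ≈ -38383.0 - 7513.3*I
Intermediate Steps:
Q(c) = 35 (Q(c) = 7*5 = 35)
a(z) = 9 + √(1 + z) (a(z) = 9 + √(z/z + z) = 9 + √(1 + z))
O(D, m) = 1 + m (O(D, m) = m + 1 = 1 + m)
((Q(-2)/3)*(-14))*(5 + 23*O(6, a(-5))) = ((35/3)*(-14))*(5 + 23*(1 + (9 + √(1 - 5)))) = ((35*(⅓))*(-14))*(5 + 23*(1 + (9 + √(-4)))) = ((35/3)*(-14))*(5 + 23*(1 + (9 + 2*I))) = -490*(5 + 23*(10 + 2*I))/3 = -490*(5 + (230 + 46*I))/3 = -490*(235 + 46*I)/3 = -115150/3 - 22540*I/3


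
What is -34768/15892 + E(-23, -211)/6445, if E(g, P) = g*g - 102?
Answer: -54323469/25605985 ≈ -2.1215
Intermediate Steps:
E(g, P) = -102 + g**2 (E(g, P) = g**2 - 102 = -102 + g**2)
-34768/15892 + E(-23, -211)/6445 = -34768/15892 + (-102 + (-23)**2)/6445 = -34768*1/15892 + (-102 + 529)*(1/6445) = -8692/3973 + 427*(1/6445) = -8692/3973 + 427/6445 = -54323469/25605985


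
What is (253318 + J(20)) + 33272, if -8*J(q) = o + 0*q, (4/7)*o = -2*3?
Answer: 4585461/16 ≈ 2.8659e+5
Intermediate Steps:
o = -21/2 (o = 7*(-2*3)/4 = (7/4)*(-6) = -21/2 ≈ -10.500)
J(q) = 21/16 (J(q) = -(-21/2 + 0*q)/8 = -(-21/2 + 0)/8 = -⅛*(-21/2) = 21/16)
(253318 + J(20)) + 33272 = (253318 + 21/16) + 33272 = 4053109/16 + 33272 = 4585461/16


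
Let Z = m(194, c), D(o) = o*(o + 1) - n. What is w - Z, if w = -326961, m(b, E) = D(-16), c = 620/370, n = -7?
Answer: -327208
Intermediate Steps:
c = 62/37 (c = 620*(1/370) = 62/37 ≈ 1.6757)
D(o) = 7 + o*(1 + o) (D(o) = o*(o + 1) - 1*(-7) = o*(1 + o) + 7 = 7 + o*(1 + o))
m(b, E) = 247 (m(b, E) = 7 - 16 + (-16)**2 = 7 - 16 + 256 = 247)
Z = 247
w - Z = -326961 - 1*247 = -326961 - 247 = -327208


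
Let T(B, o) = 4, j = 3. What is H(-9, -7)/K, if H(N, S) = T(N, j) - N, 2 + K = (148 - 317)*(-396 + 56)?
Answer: 13/57458 ≈ 0.00022625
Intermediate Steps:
K = 57458 (K = -2 + (148 - 317)*(-396 + 56) = -2 - 169*(-340) = -2 + 57460 = 57458)
H(N, S) = 4 - N
H(-9, -7)/K = (4 - 1*(-9))/57458 = (4 + 9)*(1/57458) = 13*(1/57458) = 13/57458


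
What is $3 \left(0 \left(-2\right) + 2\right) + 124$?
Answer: $130$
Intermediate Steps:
$3 \left(0 \left(-2\right) + 2\right) + 124 = 3 \left(0 + 2\right) + 124 = 3 \cdot 2 + 124 = 6 + 124 = 130$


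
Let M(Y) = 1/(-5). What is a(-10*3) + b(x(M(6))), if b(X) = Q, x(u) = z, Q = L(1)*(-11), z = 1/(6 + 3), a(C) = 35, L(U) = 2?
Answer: 13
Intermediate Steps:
M(Y) = -1/5
z = 1/9 ≈ 0.11111
Q = -22 (Q = 2*(-11) = -22)
x(u) = 1/9
b(X) = -22
a(-10*3) + b(x(M(6))) = 35 - 22 = 13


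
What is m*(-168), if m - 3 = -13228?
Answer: 2221800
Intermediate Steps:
m = -13225 (m = 3 - 13228 = -13225)
m*(-168) = -13225*(-168) = 2221800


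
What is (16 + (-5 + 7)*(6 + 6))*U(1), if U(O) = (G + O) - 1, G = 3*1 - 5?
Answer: -80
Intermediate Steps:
G = -2 (G = 3 - 5 = -2)
U(O) = -3 + O (U(O) = (-2 + O) - 1 = -3 + O)
(16 + (-5 + 7)*(6 + 6))*U(1) = (16 + (-5 + 7)*(6 + 6))*(-3 + 1) = (16 + 2*12)*(-2) = (16 + 24)*(-2) = 40*(-2) = -80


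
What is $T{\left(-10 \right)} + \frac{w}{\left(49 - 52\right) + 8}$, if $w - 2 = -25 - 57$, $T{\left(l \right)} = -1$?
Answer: $-17$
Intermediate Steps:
$w = -80$ ($w = 2 - 82 = -80$)
$T{\left(-10 \right)} + \frac{w}{\left(49 - 52\right) + 8} = -1 + \frac{1}{\left(49 - 52\right) + 8} \left(-80\right) = -1 + \frac{1}{-3 + 8} \left(-80\right) = -1 + \frac{1}{5} \left(-80\right) = -1 - 16 = -17$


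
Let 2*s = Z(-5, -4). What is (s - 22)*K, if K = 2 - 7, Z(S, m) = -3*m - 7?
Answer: 195/2 ≈ 97.500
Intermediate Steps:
Z(S, m) = -7 - 3*m
K = -5
s = 5/2 (s = (-7 - 3*(-4))/2 = (-7 + 12)/2 = (1/2)*5 = 5/2 ≈ 2.5000)
(s - 22)*K = (5/2 - 22)*(-5) = -39/2*(-5) = 195/2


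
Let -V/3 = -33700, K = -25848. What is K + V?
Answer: 75252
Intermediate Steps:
V = 101100 (V = -3*(-33700) = 101100)
K + V = -25848 + 101100 = 75252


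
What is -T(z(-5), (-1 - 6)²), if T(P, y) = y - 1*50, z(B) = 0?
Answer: 1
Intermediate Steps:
T(P, y) = -50 + y (T(P, y) = y - 50 = -50 + y)
-T(z(-5), (-1 - 6)²) = -(-50 + (-1 - 6)²) = -(-50 + (-7)²) = -(-50 + 49) = -1*(-1) = 1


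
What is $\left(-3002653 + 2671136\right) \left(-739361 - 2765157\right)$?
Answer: $1161807293806$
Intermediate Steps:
$\left(-3002653 + 2671136\right) \left(-739361 - 2765157\right) = \left(-331517\right) \left(-3504518\right) = 1161807293806$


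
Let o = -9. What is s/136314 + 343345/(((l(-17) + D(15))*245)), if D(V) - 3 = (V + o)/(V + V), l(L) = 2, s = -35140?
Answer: 23378980985/86832018 ≈ 269.24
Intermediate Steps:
D(V) = 3 + (-9 + V)/(2*V) (D(V) = 3 + (V - 9)/(V + V) = 3 + (-9 + V)/((2*V)) = 3 + (-9 + V)*(1/(2*V)) = 3 + (-9 + V)/(2*V))
s/136314 + 343345/(((l(-17) + D(15))*245)) = -35140/136314 + 343345/(((2 + (½)*(-9 + 7*15)/15)*245)) = -35140*1/136314 + 343345/(((2 + (½)*(1/15)*(-9 + 105))*245)) = -17570/68157 + 343345/(((2 + (½)*(1/15)*96)*245)) = -17570/68157 + 343345/(((2 + 16/5)*245)) = -17570/68157 + 343345/(((26/5)*245)) = -17570/68157 + 343345/1274 = 23378980985/86832018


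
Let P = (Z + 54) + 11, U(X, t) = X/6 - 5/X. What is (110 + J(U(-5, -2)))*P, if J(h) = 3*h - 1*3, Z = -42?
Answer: 4945/2 ≈ 2472.5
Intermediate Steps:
U(X, t) = -5/X + X/6 (U(X, t) = X*(1/6) - 5/X = X/6 - 5/X = -5/X + X/6)
P = 23 (P = (-42 + 54) + 11 = 12 + 11 = 23)
J(h) = -3 + 3*h (J(h) = 3*h - 3 = -3 + 3*h)
(110 + J(U(-5, -2)))*P = (110 + (-3 + 3*(-5/(-5) + (1/6)*(-5))))*23 = (110 + (-3 + 3*(-5*(-1/5) - 5/6)))*23 = (110 + (-3 + 3*(1 - 5/6)))*23 = (110 + (-3 + 3*(1/6)))*23 = (110 + (-3 + 1/2))*23 = (110 - 5/2)*23 = (215/2)*23 = 4945/2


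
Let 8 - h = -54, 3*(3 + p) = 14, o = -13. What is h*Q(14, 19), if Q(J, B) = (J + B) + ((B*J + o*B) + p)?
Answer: 9982/3 ≈ 3327.3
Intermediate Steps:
p = 5/3 (p = -3 + (⅓)*14 = -3 + 14/3 = 5/3 ≈ 1.6667)
h = 62 (h = 8 - 1*(-54) = 8 + 54 = 62)
Q(J, B) = 5/3 + J - 12*B + B*J (Q(J, B) = (J + B) + ((B*J - 13*B) + 5/3) = (B + J) + ((-13*B + B*J) + 5/3) = (B + J) + (5/3 - 13*B + B*J) = 5/3 + J - 12*B + B*J)
h*Q(14, 19) = 62*(5/3 + 14 - 12*19 + 19*14) = 62*(5/3 + 14 - 228 + 266) = 62*(161/3) = 9982/3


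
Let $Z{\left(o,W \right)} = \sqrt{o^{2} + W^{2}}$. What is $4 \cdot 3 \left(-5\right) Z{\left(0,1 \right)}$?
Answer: $-60$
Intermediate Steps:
$Z{\left(o,W \right)} = \sqrt{W^{2} + o^{2}}$
$4 \cdot 3 \left(-5\right) Z{\left(0,1 \right)} = 4 \cdot 3 \left(-5\right) \sqrt{1^{2} + 0^{2}} = 12 \left(-5\right) \sqrt{1 + 0} = - 60 \sqrt{1} = \left(-60\right) 1 = -60$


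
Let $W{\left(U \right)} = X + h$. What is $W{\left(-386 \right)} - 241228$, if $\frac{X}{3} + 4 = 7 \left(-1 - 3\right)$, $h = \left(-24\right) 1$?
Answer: $-241348$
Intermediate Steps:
$h = -24$
$X = -96$ ($X = -12 + 3 \cdot 7 \left(-1 - 3\right) = -12 + 3 \cdot 7 \left(-4\right) = -12 + 3 \left(-28\right) = -12 - 84 = -96$)
$W{\left(U \right)} = -120$ ($W{\left(U \right)} = -96 - 24 = -120$)
$W{\left(-386 \right)} - 241228 = -120 - 241228 = -241348$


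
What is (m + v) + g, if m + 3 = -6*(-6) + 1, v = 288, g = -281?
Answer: 41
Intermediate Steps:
m = 34 (m = -3 + (-6*(-6) + 1) = -3 + (36 + 1) = -3 + 37 = 34)
(m + v) + g = (34 + 288) - 281 = 322 - 281 = 41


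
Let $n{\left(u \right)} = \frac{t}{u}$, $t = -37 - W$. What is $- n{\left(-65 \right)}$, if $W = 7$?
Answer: $- \frac{44}{65} \approx -0.67692$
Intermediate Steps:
$t = -44$ ($t = -37 - 7 = -44$)
$n{\left(u \right)} = - \frac{44}{u}$
$- n{\left(-65 \right)} = - \frac{-44}{-65} = - \frac{\left(-44\right) \left(-1\right)}{65} = \left(-1\right) \frac{44}{65} = - \frac{44}{65}$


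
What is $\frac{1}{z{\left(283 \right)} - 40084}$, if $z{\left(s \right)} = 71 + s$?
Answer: $- \frac{1}{39730} \approx -2.517 \cdot 10^{-5}$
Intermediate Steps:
$\frac{1}{z{\left(283 \right)} - 40084} = \frac{1}{\left(71 + 283\right) - 40084} = \frac{1}{354 - 40084} = \frac{1}{-39730} = - \frac{1}{39730}$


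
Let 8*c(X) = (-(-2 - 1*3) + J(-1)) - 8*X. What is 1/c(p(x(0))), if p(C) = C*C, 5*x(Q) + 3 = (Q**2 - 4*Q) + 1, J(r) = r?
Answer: 50/17 ≈ 2.9412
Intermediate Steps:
x(Q) = -2/5 - 4*Q/5 + Q**2/5 (x(Q) = -3/5 + ((Q**2 - 4*Q) + 1)/5 = -3/5 + (1 + Q**2 - 4*Q)/5 = -3/5 + (1/5 - 4*Q/5 + Q**2/5) = -2/5 - 4*Q/5 + Q**2/5)
p(C) = C**2
c(X) = 1/2 - X (c(X) = ((-(-2 - 1*3) - 1) - 8*X)/8 = ((-(-2 - 3) - 1) - 8*X)/8 = ((-1*(-5) - 1) - 8*X)/8 = ((5 - 1) - 8*X)/8 = (4 - 8*X)/8 = 1/2 - X)
1/c(p(x(0))) = 1/(1/2 - (-2/5 - 4/5*0 + (1/5)*0**2)**2) = 1/(1/2 - (-2/5 + 0 + (1/5)*0)**2) = 1/(1/2 - (-2/5 + 0 + 0)**2) = 1/(1/2 - (-2/5)**2) = 1/(1/2 - 1*4/25) = 1/(1/2 - 4/25) = 1/(17/50) = 50/17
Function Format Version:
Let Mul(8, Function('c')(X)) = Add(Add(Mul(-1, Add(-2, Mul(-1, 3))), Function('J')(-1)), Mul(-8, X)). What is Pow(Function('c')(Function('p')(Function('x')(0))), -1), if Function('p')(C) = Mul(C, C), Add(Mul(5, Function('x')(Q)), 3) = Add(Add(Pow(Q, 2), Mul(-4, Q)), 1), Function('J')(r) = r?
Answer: Rational(50, 17) ≈ 2.9412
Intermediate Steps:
Function('x')(Q) = Add(Rational(-2, 5), Mul(Rational(-4, 5), Q), Mul(Rational(1, 5), Pow(Q, 2))) (Function('x')(Q) = Add(Rational(-3, 5), Mul(Rational(1, 5), Add(Add(Pow(Q, 2), Mul(-4, Q)), 1))) = Add(Rational(-3, 5), Mul(Rational(1, 5), Add(1, Pow(Q, 2), Mul(-4, Q)))) = Add(Rational(-3, 5), Add(Rational(1, 5), Mul(Rational(-4, 5), Q), Mul(Rational(1, 5), Pow(Q, 2)))) = Add(Rational(-2, 5), Mul(Rational(-4, 5), Q), Mul(Rational(1, 5), Pow(Q, 2))))
Function('p')(C) = Pow(C, 2)
Function('c')(X) = Add(Rational(1, 2), Mul(-1, X)) (Function('c')(X) = Mul(Rational(1, 8), Add(Add(Mul(-1, Add(-2, Mul(-1, 3))), -1), Mul(-8, X))) = Mul(Rational(1, 8), Add(Add(Mul(-1, Add(-2, -3)), -1), Mul(-8, X))) = Mul(Rational(1, 8), Add(Add(Mul(-1, -5), -1), Mul(-8, X))) = Mul(Rational(1, 8), Add(Add(5, -1), Mul(-8, X))) = Mul(Rational(1, 8), Add(4, Mul(-8, X))) = Add(Rational(1, 2), Mul(-1, X)))
Pow(Function('c')(Function('p')(Function('x')(0))), -1) = Pow(Add(Rational(1, 2), Mul(-1, Pow(Add(Rational(-2, 5), Mul(Rational(-4, 5), 0), Mul(Rational(1, 5), Pow(0, 2))), 2))), -1) = Pow(Add(Rational(1, 2), Mul(-1, Pow(Add(Rational(-2, 5), 0, Mul(Rational(1, 5), 0)), 2))), -1) = Pow(Add(Rational(1, 2), Mul(-1, Pow(Add(Rational(-2, 5), 0, 0), 2))), -1) = Pow(Add(Rational(1, 2), Mul(-1, Pow(Rational(-2, 5), 2))), -1) = Pow(Add(Rational(1, 2), Mul(-1, Rational(4, 25))), -1) = Pow(Add(Rational(1, 2), Rational(-4, 25)), -1) = Pow(Rational(17, 50), -1) = Rational(50, 17)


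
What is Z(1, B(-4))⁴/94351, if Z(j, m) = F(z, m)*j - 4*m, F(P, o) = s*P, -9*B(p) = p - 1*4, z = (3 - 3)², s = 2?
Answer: 1048576/619036911 ≈ 0.0016939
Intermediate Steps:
z = 0 (z = 0² = 0)
B(p) = 4/9 - p/9 (B(p) = -(p - 1*4)/9 = -(p - 4)/9 = -(-4 + p)/9 = 4/9 - p/9)
F(P, o) = 2*P
Z(j, m) = -4*m (Z(j, m) = (2*0)*j - 4*m = 0*j - 4*m = 0 - 4*m = -4*m)
Z(1, B(-4))⁴/94351 = (-4*(4/9 - ⅑*(-4)))⁴/94351 = (-4*(4/9 + 4/9))⁴*(1/94351) = (-4*8/9)⁴*(1/94351) = (-32/9)⁴*(1/94351) = (1048576/6561)*(1/94351) = 1048576/619036911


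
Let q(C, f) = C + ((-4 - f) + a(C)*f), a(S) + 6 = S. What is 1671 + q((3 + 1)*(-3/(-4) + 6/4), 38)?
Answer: 1752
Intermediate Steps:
a(S) = -6 + S
q(C, f) = -4 + C - f + f*(-6 + C) (q(C, f) = C + ((-4 - f) + (-6 + C)*f) = C + ((-4 - f) + f*(-6 + C)) = C + (-4 - f + f*(-6 + C)) = -4 + C - f + f*(-6 + C))
1671 + q((3 + 1)*(-3/(-4) + 6/4), 38) = 1671 + (-4 + (3 + 1)*(-3/(-4) + 6/4) - 1*38 + 38*(-6 + (3 + 1)*(-3/(-4) + 6/4))) = 1671 + (-4 + 4*(-3*(-¼) + 6*(¼)) - 38 + 38*(-6 + 4*(-3*(-¼) + 6*(¼)))) = 1671 + (-4 + 4*(¾ + 3/2) - 38 + 38*(-6 + 4*(¾ + 3/2))) = 1671 + (-4 + 4*(9/4) - 38 + 38*(-6 + 4*(9/4))) = 1671 + (-4 + 9 - 38 + 38*(-6 + 9)) = 1671 + (-4 + 9 - 38 + 38*3) = 1671 + (-4 + 9 - 38 + 114) = 1671 + 81 = 1752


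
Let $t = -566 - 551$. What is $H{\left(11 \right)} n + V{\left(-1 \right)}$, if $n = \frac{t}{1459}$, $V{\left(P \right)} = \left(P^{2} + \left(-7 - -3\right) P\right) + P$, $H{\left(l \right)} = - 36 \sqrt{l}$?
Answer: $4 + \frac{40212 \sqrt{11}}{1459} \approx 95.411$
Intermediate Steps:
$V{\left(P \right)} = P^{2} - 3 P$ ($V{\left(P \right)} = \left(P^{2} + \left(-7 + 3\right) P\right) + P = \left(P^{2} - 4 P\right) + P = P^{2} - 3 P$)
$t = -1117$ ($t = -566 - 551 = -1117$)
$n = - \frac{1117}{1459} \approx -0.76559$
$H{\left(11 \right)} n + V{\left(-1 \right)} = - 36 \sqrt{11} \left(- \frac{1117}{1459}\right) - \left(-3 - 1\right) = \frac{40212 \sqrt{11}}{1459} - -4 = \frac{40212 \sqrt{11}}{1459} + 4 = 4 + \frac{40212 \sqrt{11}}{1459}$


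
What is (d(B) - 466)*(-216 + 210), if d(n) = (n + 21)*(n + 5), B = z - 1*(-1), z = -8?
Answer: 2964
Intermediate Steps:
B = -7 (B = -8 - 1*(-1) = -8 + 1 = -7)
d(n) = (5 + n)*(21 + n) (d(n) = (21 + n)*(5 + n) = (5 + n)*(21 + n))
(d(B) - 466)*(-216 + 210) = ((105 + (-7)**2 + 26*(-7)) - 466)*(-216 + 210) = ((105 + 49 - 182) - 466)*(-6) = (-28 - 466)*(-6) = -494*(-6) = 2964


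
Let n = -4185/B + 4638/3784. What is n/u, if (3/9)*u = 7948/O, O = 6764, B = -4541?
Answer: 547308437/898497556 ≈ 0.60914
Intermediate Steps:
n = 18448599/8591572 (n = -4185/(-4541) + 4638/3784 = -4185*(-1/4541) + 4638*(1/3784) = 4185/4541 + 2319/1892 = 18448599/8591572 ≈ 2.1473)
u = 5961/1691 (u = 3*(7948/6764) = 3*(7948*(1/6764)) = 3*(1987/1691) = 5961/1691 ≈ 3.5251)
n/u = 18448599/(8591572*(5961/1691)) = (18448599/8591572)*(1691/5961) = 547308437/898497556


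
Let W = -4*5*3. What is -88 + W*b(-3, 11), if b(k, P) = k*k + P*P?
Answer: -7888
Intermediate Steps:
b(k, P) = P² + k² (b(k, P) = k² + P² = P² + k²)
W = -60 (W = -20*3 = -60)
-88 + W*b(-3, 11) = -88 - 60*(11² + (-3)²) = -88 - 60*(121 + 9) = -88 - 60*130 = -88 - 7800 = -7888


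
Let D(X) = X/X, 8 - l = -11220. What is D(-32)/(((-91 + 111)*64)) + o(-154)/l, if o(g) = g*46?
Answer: -323439/513280 ≈ -0.63014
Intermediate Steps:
l = 11228 (l = 8 - 1*(-11220) = 8 + 11220 = 11228)
o(g) = 46*g
D(X) = 1
D(-32)/(((-91 + 111)*64)) + o(-154)/l = 1/((-91 + 111)*64) + (46*(-154))/11228 = 1/(20*64) - 7084*1/11228 = 1/1280 - 253/401 = -323439/513280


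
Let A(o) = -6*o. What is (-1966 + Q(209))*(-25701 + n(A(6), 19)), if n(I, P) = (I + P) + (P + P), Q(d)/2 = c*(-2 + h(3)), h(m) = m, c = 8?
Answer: 50076000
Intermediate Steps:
Q(d) = 16 (Q(d) = 2*(8*(-2 + 3)) = 2*(8*1) = 2*8 = 16)
n(I, P) = I + 3*P (n(I, P) = (I + P) + 2*P = I + 3*P)
(-1966 + Q(209))*(-25701 + n(A(6), 19)) = (-1966 + 16)*(-25701 + (-6*6 + 3*19)) = -1950*(-25701 + (-36 + 57)) = -1950*(-25701 + 21) = -1950*(-25680) = 50076000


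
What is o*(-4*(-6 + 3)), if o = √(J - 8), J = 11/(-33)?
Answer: 20*I*√3 ≈ 34.641*I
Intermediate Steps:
J = -⅓ (J = 11*(-1/33) = -⅓ ≈ -0.33333)
o = 5*I*√3/3 (o = √(-⅓ - 8) = √(-25/3) = 5*I*√3/3 ≈ 2.8868*I)
o*(-4*(-6 + 3)) = (5*I*√3/3)*(-4*(-6 + 3)) = (5*I*√3/3)*(-4*(-3)) = (5*I*√3/3)*12 = 20*I*√3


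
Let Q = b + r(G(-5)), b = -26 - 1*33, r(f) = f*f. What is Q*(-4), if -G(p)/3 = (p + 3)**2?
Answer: -340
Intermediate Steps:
G(p) = -3*(3 + p)**2 (G(p) = -3*(p + 3)**2 = -3*(3 + p)**2)
r(f) = f**2
b = -59 (b = -26 - 33 = -59)
Q = 85 (Q = -59 + (-3*(3 - 5)**2)**2 = -59 + (-3*(-2)**2)**2 = -59 + (-3*4)**2 = -59 + (-12)**2 = -59 + 144 = 85)
Q*(-4) = 85*(-4) = -340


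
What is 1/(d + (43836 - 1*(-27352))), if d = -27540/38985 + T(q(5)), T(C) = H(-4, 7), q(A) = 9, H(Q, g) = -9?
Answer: 2599/184992385 ≈ 1.4049e-5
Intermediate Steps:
T(C) = -9
d = -25227/2599 (d = -27540/38985 - 9 = -27540*1/38985 - 9 = -1836/2599 - 9 = -25227/2599 ≈ -9.7064)
1/(d + (43836 - 1*(-27352))) = 1/(-25227/2599 + (43836 - 1*(-27352))) = 1/(-25227/2599 + (43836 + 27352)) = 1/(-25227/2599 + 71188) = 1/(184992385/2599) = 2599/184992385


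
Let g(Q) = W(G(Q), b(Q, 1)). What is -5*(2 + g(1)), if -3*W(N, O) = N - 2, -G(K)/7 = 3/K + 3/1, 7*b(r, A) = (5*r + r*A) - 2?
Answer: -250/3 ≈ -83.333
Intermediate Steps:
b(r, A) = -2/7 + 5*r/7 + A*r/7 (b(r, A) = ((5*r + r*A) - 2)/7 = ((5*r + A*r) - 2)/7 = (-2 + 5*r + A*r)/7 = -2/7 + 5*r/7 + A*r/7)
G(K) = -21 - 21/K (G(K) = -7*(3/K + 3/1) = -7*(3/K + 3*1) = -7*(3/K + 3) = -7*(3 + 3/K) = -21 - 21/K)
W(N, O) = ⅔ - N/3 (W(N, O) = -(N - 2)/3 = -(-2 + N)/3 = ⅔ - N/3)
g(Q) = 23/3 + 7/Q (g(Q) = ⅔ - (-21 - 21/Q)/3 = ⅔ + (7 + 7/Q) = 23/3 + 7/Q)
-5*(2 + g(1)) = -5*(2 + (23/3 + 7/1)) = -5*(2 + (23/3 + 7*1)) = -5*(2 + (23/3 + 7)) = -5*(2 + 44/3) = -5*50/3 = -250/3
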